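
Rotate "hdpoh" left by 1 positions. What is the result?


Input: "hdpoh", rotate left by 1
First 1 characters: "h"
Remaining characters: "dpoh"
Concatenate remaining + first: "dpoh" + "h" = "dpohh"

dpohh


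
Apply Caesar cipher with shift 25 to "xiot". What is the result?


Caesar cipher: shift "xiot" by 25
  'x' (pos 23) + 25 = pos 22 = 'w'
  'i' (pos 8) + 25 = pos 7 = 'h'
  'o' (pos 14) + 25 = pos 13 = 'n'
  't' (pos 19) + 25 = pos 18 = 's'
Result: whns

whns


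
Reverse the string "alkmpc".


Input: alkmpc
Reading characters right to left:
  Position 5: 'c'
  Position 4: 'p'
  Position 3: 'm'
  Position 2: 'k'
  Position 1: 'l'
  Position 0: 'a'
Reversed: cpmkla

cpmkla


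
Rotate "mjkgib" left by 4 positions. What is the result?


Input: "mjkgib", rotate left by 4
First 4 characters: "mjkg"
Remaining characters: "ib"
Concatenate remaining + first: "ib" + "mjkg" = "ibmjkg"

ibmjkg


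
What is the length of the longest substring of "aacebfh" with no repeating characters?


Input: "aacebfh"
Sliding window (track last position of each char):
  Position 0 ('a'): window [0,0] length 1 -- new best
  Position 1 ('a'): repeat (last at 0), move window start to 1
  Position 1 ('a'): window [1,1] length 1
  Position 2 ('c'): window [1,2] length 2 -- new best
  Position 3 ('e'): window [1,3] length 3 -- new best
  Position 4 ('b'): window [1,4] length 4 -- new best
  Position 5 ('f'): window [1,5] length 5 -- new best
  Position 6 ('h'): window [1,6] length 6 -- new best
Longest substring with no repeats: "acebfh" with length 6

6


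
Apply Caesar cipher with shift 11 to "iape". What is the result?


Caesar cipher: shift "iape" by 11
  'i' (pos 8) + 11 = pos 19 = 't'
  'a' (pos 0) + 11 = pos 11 = 'l'
  'p' (pos 15) + 11 = pos 0 = 'a'
  'e' (pos 4) + 11 = pos 15 = 'p'
Result: tlap

tlap


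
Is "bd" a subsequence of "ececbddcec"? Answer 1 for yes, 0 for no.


Check if "bd" is a subsequence of "ececbddcec"
Greedy scan:
  Position 0 ('e'): no match needed
  Position 1 ('c'): no match needed
  Position 2 ('e'): no match needed
  Position 3 ('c'): no match needed
  Position 4 ('b'): matches sub[0] = 'b'
  Position 5 ('d'): matches sub[1] = 'd'
  Position 6 ('d'): no match needed
  Position 7 ('c'): no match needed
  Position 8 ('e'): no match needed
  Position 9 ('c'): no match needed
All 2 characters matched => is a subsequence

1


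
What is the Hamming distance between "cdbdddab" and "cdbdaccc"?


Comparing "cdbdddab" and "cdbdaccc" position by position:
  Position 0: 'c' vs 'c' => same
  Position 1: 'd' vs 'd' => same
  Position 2: 'b' vs 'b' => same
  Position 3: 'd' vs 'd' => same
  Position 4: 'd' vs 'a' => differ
  Position 5: 'd' vs 'c' => differ
  Position 6: 'a' vs 'c' => differ
  Position 7: 'b' vs 'c' => differ
Total differences (Hamming distance): 4

4


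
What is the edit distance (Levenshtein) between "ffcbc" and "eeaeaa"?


Computing edit distance: "ffcbc" -> "eeaeaa"
DP table:
           e    e    a    e    a    a
      0    1    2    3    4    5    6
  f   1    1    2    3    4    5    6
  f   2    2    2    3    4    5    6
  c   3    3    3    3    4    5    6
  b   4    4    4    4    4    5    6
  c   5    5    5    5    5    5    6
Edit distance = dp[5][6] = 6

6


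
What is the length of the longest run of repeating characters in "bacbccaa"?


Input: "bacbccaa"
Scanning for longest run:
  Position 1 ('a'): new char, reset run to 1
  Position 2 ('c'): new char, reset run to 1
  Position 3 ('b'): new char, reset run to 1
  Position 4 ('c'): new char, reset run to 1
  Position 5 ('c'): continues run of 'c', length=2
  Position 6 ('a'): new char, reset run to 1
  Position 7 ('a'): continues run of 'a', length=2
Longest run: 'c' with length 2

2


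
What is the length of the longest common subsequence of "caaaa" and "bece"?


LCS of "caaaa" and "bece"
DP table:
           b    e    c    e
      0    0    0    0    0
  c   0    0    0    1    1
  a   0    0    0    1    1
  a   0    0    0    1    1
  a   0    0    0    1    1
  a   0    0    0    1    1
LCS length = dp[5][4] = 1

1


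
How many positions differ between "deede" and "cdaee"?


Comparing "deede" and "cdaee" position by position:
  Position 0: 'd' vs 'c' => DIFFER
  Position 1: 'e' vs 'd' => DIFFER
  Position 2: 'e' vs 'a' => DIFFER
  Position 3: 'd' vs 'e' => DIFFER
  Position 4: 'e' vs 'e' => same
Positions that differ: 4

4


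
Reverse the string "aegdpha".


Input: aegdpha
Reading characters right to left:
  Position 6: 'a'
  Position 5: 'h'
  Position 4: 'p'
  Position 3: 'd'
  Position 2: 'g'
  Position 1: 'e'
  Position 0: 'a'
Reversed: ahpdgea

ahpdgea


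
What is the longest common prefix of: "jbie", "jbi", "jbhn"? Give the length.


Words: jbie, jbi, jbhn
  Position 0: all 'j' => match
  Position 1: all 'b' => match
  Position 2: ('i', 'i', 'h') => mismatch, stop
LCP = "jb" (length 2)

2


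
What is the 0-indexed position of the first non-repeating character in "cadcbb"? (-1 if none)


Input: cadcbb
Character frequencies:
  'a': 1
  'b': 2
  'c': 2
  'd': 1
Scanning left to right for freq == 1:
  Position 0 ('c'): freq=2, skip
  Position 1 ('a'): unique! => answer = 1

1


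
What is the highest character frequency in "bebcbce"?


Input: bebcbce
Character counts:
  'b': 3
  'c': 2
  'e': 2
Maximum frequency: 3

3


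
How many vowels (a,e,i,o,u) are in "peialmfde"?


Input: peialmfde
Checking each character:
  'p' at position 0: consonant
  'e' at position 1: vowel (running total: 1)
  'i' at position 2: vowel (running total: 2)
  'a' at position 3: vowel (running total: 3)
  'l' at position 4: consonant
  'm' at position 5: consonant
  'f' at position 6: consonant
  'd' at position 7: consonant
  'e' at position 8: vowel (running total: 4)
Total vowels: 4

4


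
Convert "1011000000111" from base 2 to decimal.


Input: "1011000000111" in base 2
Positional expansion:
  Digit '1' (value 1) x 2^12 = 4096
  Digit '0' (value 0) x 2^11 = 0
  Digit '1' (value 1) x 2^10 = 1024
  Digit '1' (value 1) x 2^9 = 512
  Digit '0' (value 0) x 2^8 = 0
  Digit '0' (value 0) x 2^7 = 0
  Digit '0' (value 0) x 2^6 = 0
  Digit '0' (value 0) x 2^5 = 0
  Digit '0' (value 0) x 2^4 = 0
  Digit '0' (value 0) x 2^3 = 0
  Digit '1' (value 1) x 2^2 = 4
  Digit '1' (value 1) x 2^1 = 2
  Digit '1' (value 1) x 2^0 = 1
Sum = 5639

5639


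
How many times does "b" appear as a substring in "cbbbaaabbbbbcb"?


Searching for "b" in "cbbbaaabbbbbcb"
Scanning each position:
  Position 0: "c" => no
  Position 1: "b" => MATCH
  Position 2: "b" => MATCH
  Position 3: "b" => MATCH
  Position 4: "a" => no
  Position 5: "a" => no
  Position 6: "a" => no
  Position 7: "b" => MATCH
  Position 8: "b" => MATCH
  Position 9: "b" => MATCH
  Position 10: "b" => MATCH
  Position 11: "b" => MATCH
  Position 12: "c" => no
  Position 13: "b" => MATCH
Total occurrences: 9

9


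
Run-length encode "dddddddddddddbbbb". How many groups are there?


Input: dddddddddddddbbbb
Scanning for consecutive runs:
  Group 1: 'd' x 13 (positions 0-12)
  Group 2: 'b' x 4 (positions 13-16)
Total groups: 2

2


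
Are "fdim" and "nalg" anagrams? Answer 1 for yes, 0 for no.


Strings: "fdim", "nalg"
Sorted first:  dfim
Sorted second: agln
Differ at position 0: 'd' vs 'a' => not anagrams

0


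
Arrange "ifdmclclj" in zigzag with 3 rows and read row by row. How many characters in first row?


Zigzag "ifdmclclj" into 3 rows:
Placing characters:
  'i' => row 0
  'f' => row 1
  'd' => row 2
  'm' => row 1
  'c' => row 0
  'l' => row 1
  'c' => row 2
  'l' => row 1
  'j' => row 0
Rows:
  Row 0: "icj"
  Row 1: "fmll"
  Row 2: "dc"
First row length: 3

3


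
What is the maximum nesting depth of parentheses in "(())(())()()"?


Input: "(())(())()()"
Tracking depth:
  Position 0 '(': depth becomes 1
  Position 1 '(': depth becomes 2
  Position 2 ')': depth becomes 1
  Position 3 ')': depth becomes 0
  Position 4 '(': depth becomes 1
  Position 5 '(': depth becomes 2
  Position 6 ')': depth becomes 1
  Position 7 ')': depth becomes 0
  Position 8 '(': depth becomes 1
  Position 9 ')': depth becomes 0
  Position 10 '(': depth becomes 1
  Position 11 ')': depth becomes 0
Maximum depth reached: 2

2


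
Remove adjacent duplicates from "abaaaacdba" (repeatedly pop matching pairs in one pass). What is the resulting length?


Input: abaaaacdba
Stack-based adjacent duplicate removal:
  Read 'a': push. Stack: a
  Read 'b': push. Stack: ab
  Read 'a': push. Stack: aba
  Read 'a': matches stack top 'a' => pop. Stack: ab
  Read 'a': push. Stack: aba
  Read 'a': matches stack top 'a' => pop. Stack: ab
  Read 'c': push. Stack: abc
  Read 'd': push. Stack: abcd
  Read 'b': push. Stack: abcdb
  Read 'a': push. Stack: abcdba
Final stack: "abcdba" (length 6)

6


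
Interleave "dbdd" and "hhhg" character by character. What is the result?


Interleaving "dbdd" and "hhhg":
  Position 0: 'd' from first, 'h' from second => "dh"
  Position 1: 'b' from first, 'h' from second => "bh"
  Position 2: 'd' from first, 'h' from second => "dh"
  Position 3: 'd' from first, 'g' from second => "dg"
Result: dhbhdhdg

dhbhdhdg


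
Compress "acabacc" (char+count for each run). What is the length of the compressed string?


Input: acabacc
Runs:
  'a' x 1 => "a1"
  'c' x 1 => "c1"
  'a' x 1 => "a1"
  'b' x 1 => "b1"
  'a' x 1 => "a1"
  'c' x 2 => "c2"
Compressed: "a1c1a1b1a1c2"
Compressed length: 12

12


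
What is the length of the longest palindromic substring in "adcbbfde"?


Input: "adcbbfde"
Checking substrings for palindromes:
  [3:5] "bb" (len 2) => palindrome
Longest palindromic substring: "bb" with length 2

2


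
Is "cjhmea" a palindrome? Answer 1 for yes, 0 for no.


Input: cjhmea
Reversed: aemhjc
  Compare pos 0 ('c') with pos 5 ('a'): MISMATCH
  Compare pos 1 ('j') with pos 4 ('e'): MISMATCH
  Compare pos 2 ('h') with pos 3 ('m'): MISMATCH
Result: not a palindrome

0


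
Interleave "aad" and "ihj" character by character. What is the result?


Interleaving "aad" and "ihj":
  Position 0: 'a' from first, 'i' from second => "ai"
  Position 1: 'a' from first, 'h' from second => "ah"
  Position 2: 'd' from first, 'j' from second => "dj"
Result: aiahdj

aiahdj


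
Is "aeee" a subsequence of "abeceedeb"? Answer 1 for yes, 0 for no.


Check if "aeee" is a subsequence of "abeceedeb"
Greedy scan:
  Position 0 ('a'): matches sub[0] = 'a'
  Position 1 ('b'): no match needed
  Position 2 ('e'): matches sub[1] = 'e'
  Position 3 ('c'): no match needed
  Position 4 ('e'): matches sub[2] = 'e'
  Position 5 ('e'): matches sub[3] = 'e'
  Position 6 ('d'): no match needed
  Position 7 ('e'): no match needed
  Position 8 ('b'): no match needed
All 4 characters matched => is a subsequence

1


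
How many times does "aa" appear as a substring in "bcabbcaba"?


Searching for "aa" in "bcabbcaba"
Scanning each position:
  Position 0: "bc" => no
  Position 1: "ca" => no
  Position 2: "ab" => no
  Position 3: "bb" => no
  Position 4: "bc" => no
  Position 5: "ca" => no
  Position 6: "ab" => no
  Position 7: "ba" => no
Total occurrences: 0

0


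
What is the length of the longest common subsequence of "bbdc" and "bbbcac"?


LCS of "bbdc" and "bbbcac"
DP table:
           b    b    b    c    a    c
      0    0    0    0    0    0    0
  b   0    1    1    1    1    1    1
  b   0    1    2    2    2    2    2
  d   0    1    2    2    2    2    2
  c   0    1    2    2    3    3    3
LCS length = dp[4][6] = 3

3


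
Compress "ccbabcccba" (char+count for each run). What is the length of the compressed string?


Input: ccbabcccba
Runs:
  'c' x 2 => "c2"
  'b' x 1 => "b1"
  'a' x 1 => "a1"
  'b' x 1 => "b1"
  'c' x 3 => "c3"
  'b' x 1 => "b1"
  'a' x 1 => "a1"
Compressed: "c2b1a1b1c3b1a1"
Compressed length: 14

14


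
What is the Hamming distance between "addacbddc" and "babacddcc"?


Comparing "addacbddc" and "babacddcc" position by position:
  Position 0: 'a' vs 'b' => differ
  Position 1: 'd' vs 'a' => differ
  Position 2: 'd' vs 'b' => differ
  Position 3: 'a' vs 'a' => same
  Position 4: 'c' vs 'c' => same
  Position 5: 'b' vs 'd' => differ
  Position 6: 'd' vs 'd' => same
  Position 7: 'd' vs 'c' => differ
  Position 8: 'c' vs 'c' => same
Total differences (Hamming distance): 5

5


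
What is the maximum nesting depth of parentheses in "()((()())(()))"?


Input: "()((()())(()))"
Tracking depth:
  Position 0 '(': depth becomes 1
  Position 1 ')': depth becomes 0
  Position 2 '(': depth becomes 1
  Position 3 '(': depth becomes 2
  Position 4 '(': depth becomes 3
  Position 5 ')': depth becomes 2
  Position 6 '(': depth becomes 3
  Position 7 ')': depth becomes 2
  Position 8 ')': depth becomes 1
  Position 9 '(': depth becomes 2
  Position 10 '(': depth becomes 3
  Position 11 ')': depth becomes 2
  Position 12 ')': depth becomes 1
  Position 13 ')': depth becomes 0
Maximum depth reached: 3

3


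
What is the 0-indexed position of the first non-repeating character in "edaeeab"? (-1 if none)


Input: edaeeab
Character frequencies:
  'a': 2
  'b': 1
  'd': 1
  'e': 3
Scanning left to right for freq == 1:
  Position 0 ('e'): freq=3, skip
  Position 1 ('d'): unique! => answer = 1

1


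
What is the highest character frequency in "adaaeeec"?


Input: adaaeeec
Character counts:
  'a': 3
  'c': 1
  'd': 1
  'e': 3
Maximum frequency: 3

3


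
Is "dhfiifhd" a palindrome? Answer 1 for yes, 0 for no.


Input: dhfiifhd
Reversed: dhfiifhd
  Compare pos 0 ('d') with pos 7 ('d'): match
  Compare pos 1 ('h') with pos 6 ('h'): match
  Compare pos 2 ('f') with pos 5 ('f'): match
  Compare pos 3 ('i') with pos 4 ('i'): match
Result: palindrome

1


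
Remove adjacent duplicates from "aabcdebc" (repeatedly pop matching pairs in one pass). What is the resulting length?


Input: aabcdebc
Stack-based adjacent duplicate removal:
  Read 'a': push. Stack: a
  Read 'a': matches stack top 'a' => pop. Stack: (empty)
  Read 'b': push. Stack: b
  Read 'c': push. Stack: bc
  Read 'd': push. Stack: bcd
  Read 'e': push. Stack: bcde
  Read 'b': push. Stack: bcdeb
  Read 'c': push. Stack: bcdebc
Final stack: "bcdebc" (length 6)

6


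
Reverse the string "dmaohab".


Input: dmaohab
Reading characters right to left:
  Position 6: 'b'
  Position 5: 'a'
  Position 4: 'h'
  Position 3: 'o'
  Position 2: 'a'
  Position 1: 'm'
  Position 0: 'd'
Reversed: bahoamd

bahoamd


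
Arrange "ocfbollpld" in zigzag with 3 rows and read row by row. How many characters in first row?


Zigzag "ocfbollpld" into 3 rows:
Placing characters:
  'o' => row 0
  'c' => row 1
  'f' => row 2
  'b' => row 1
  'o' => row 0
  'l' => row 1
  'l' => row 2
  'p' => row 1
  'l' => row 0
  'd' => row 1
Rows:
  Row 0: "ool"
  Row 1: "cblpd"
  Row 2: "fl"
First row length: 3

3


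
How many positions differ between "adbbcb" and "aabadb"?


Comparing "adbbcb" and "aabadb" position by position:
  Position 0: 'a' vs 'a' => same
  Position 1: 'd' vs 'a' => DIFFER
  Position 2: 'b' vs 'b' => same
  Position 3: 'b' vs 'a' => DIFFER
  Position 4: 'c' vs 'd' => DIFFER
  Position 5: 'b' vs 'b' => same
Positions that differ: 3

3


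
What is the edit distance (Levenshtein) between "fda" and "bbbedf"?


Computing edit distance: "fda" -> "bbbedf"
DP table:
           b    b    b    e    d    f
      0    1    2    3    4    5    6
  f   1    1    2    3    4    5    5
  d   2    2    2    3    4    4    5
  a   3    3    3    3    4    5    5
Edit distance = dp[3][6] = 5

5


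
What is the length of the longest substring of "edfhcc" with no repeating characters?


Input: "edfhcc"
Sliding window (track last position of each char):
  Position 0 ('e'): window [0,0] length 1 -- new best
  Position 1 ('d'): window [0,1] length 2 -- new best
  Position 2 ('f'): window [0,2] length 3 -- new best
  Position 3 ('h'): window [0,3] length 4 -- new best
  Position 4 ('c'): window [0,4] length 5 -- new best
  Position 5 ('c'): repeat (last at 4), move window start to 5
  Position 5 ('c'): window [5,5] length 1
Longest substring with no repeats: "edfhc" with length 5

5


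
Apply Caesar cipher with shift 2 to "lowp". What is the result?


Caesar cipher: shift "lowp" by 2
  'l' (pos 11) + 2 = pos 13 = 'n'
  'o' (pos 14) + 2 = pos 16 = 'q'
  'w' (pos 22) + 2 = pos 24 = 'y'
  'p' (pos 15) + 2 = pos 17 = 'r'
Result: nqyr

nqyr


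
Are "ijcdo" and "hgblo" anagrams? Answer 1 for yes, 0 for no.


Strings: "ijcdo", "hgblo"
Sorted first:  cdijo
Sorted second: bghlo
Differ at position 0: 'c' vs 'b' => not anagrams

0


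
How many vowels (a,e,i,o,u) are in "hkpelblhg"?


Input: hkpelblhg
Checking each character:
  'h' at position 0: consonant
  'k' at position 1: consonant
  'p' at position 2: consonant
  'e' at position 3: vowel (running total: 1)
  'l' at position 4: consonant
  'b' at position 5: consonant
  'l' at position 6: consonant
  'h' at position 7: consonant
  'g' at position 8: consonant
Total vowels: 1

1


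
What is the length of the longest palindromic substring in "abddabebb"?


Input: "abddabebb"
Checking substrings for palindromes:
  [5:8] "beb" (len 3) => palindrome
  [2:4] "dd" (len 2) => palindrome
  [7:9] "bb" (len 2) => palindrome
Longest palindromic substring: "beb" with length 3

3


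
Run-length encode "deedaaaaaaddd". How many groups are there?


Input: deedaaaaaaddd
Scanning for consecutive runs:
  Group 1: 'd' x 1 (positions 0-0)
  Group 2: 'e' x 2 (positions 1-2)
  Group 3: 'd' x 1 (positions 3-3)
  Group 4: 'a' x 6 (positions 4-9)
  Group 5: 'd' x 3 (positions 10-12)
Total groups: 5

5


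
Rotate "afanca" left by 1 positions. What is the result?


Input: "afanca", rotate left by 1
First 1 characters: "a"
Remaining characters: "fanca"
Concatenate remaining + first: "fanca" + "a" = "fancaa"

fancaa


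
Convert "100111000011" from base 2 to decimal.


Input: "100111000011" in base 2
Positional expansion:
  Digit '1' (value 1) x 2^11 = 2048
  Digit '0' (value 0) x 2^10 = 0
  Digit '0' (value 0) x 2^9 = 0
  Digit '1' (value 1) x 2^8 = 256
  Digit '1' (value 1) x 2^7 = 128
  Digit '1' (value 1) x 2^6 = 64
  Digit '0' (value 0) x 2^5 = 0
  Digit '0' (value 0) x 2^4 = 0
  Digit '0' (value 0) x 2^3 = 0
  Digit '0' (value 0) x 2^2 = 0
  Digit '1' (value 1) x 2^1 = 2
  Digit '1' (value 1) x 2^0 = 1
Sum = 2499

2499


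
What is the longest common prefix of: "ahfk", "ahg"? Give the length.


Words: ahfk, ahg
  Position 0: all 'a' => match
  Position 1: all 'h' => match
  Position 2: ('f', 'g') => mismatch, stop
LCP = "ah" (length 2)

2


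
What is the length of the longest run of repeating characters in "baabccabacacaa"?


Input: "baabccabacacaa"
Scanning for longest run:
  Position 1 ('a'): new char, reset run to 1
  Position 2 ('a'): continues run of 'a', length=2
  Position 3 ('b'): new char, reset run to 1
  Position 4 ('c'): new char, reset run to 1
  Position 5 ('c'): continues run of 'c', length=2
  Position 6 ('a'): new char, reset run to 1
  Position 7 ('b'): new char, reset run to 1
  Position 8 ('a'): new char, reset run to 1
  Position 9 ('c'): new char, reset run to 1
  Position 10 ('a'): new char, reset run to 1
  Position 11 ('c'): new char, reset run to 1
  Position 12 ('a'): new char, reset run to 1
  Position 13 ('a'): continues run of 'a', length=2
Longest run: 'a' with length 2

2


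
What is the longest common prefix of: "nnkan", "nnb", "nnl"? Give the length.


Words: nnkan, nnb, nnl
  Position 0: all 'n' => match
  Position 1: all 'n' => match
  Position 2: ('k', 'b', 'l') => mismatch, stop
LCP = "nn" (length 2)

2


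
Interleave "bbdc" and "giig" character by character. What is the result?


Interleaving "bbdc" and "giig":
  Position 0: 'b' from first, 'g' from second => "bg"
  Position 1: 'b' from first, 'i' from second => "bi"
  Position 2: 'd' from first, 'i' from second => "di"
  Position 3: 'c' from first, 'g' from second => "cg"
Result: bgbidicg

bgbidicg


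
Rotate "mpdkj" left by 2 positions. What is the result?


Input: "mpdkj", rotate left by 2
First 2 characters: "mp"
Remaining characters: "dkj"
Concatenate remaining + first: "dkj" + "mp" = "dkjmp"

dkjmp


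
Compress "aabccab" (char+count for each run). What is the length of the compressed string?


Input: aabccab
Runs:
  'a' x 2 => "a2"
  'b' x 1 => "b1"
  'c' x 2 => "c2"
  'a' x 1 => "a1"
  'b' x 1 => "b1"
Compressed: "a2b1c2a1b1"
Compressed length: 10

10


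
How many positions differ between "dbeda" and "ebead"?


Comparing "dbeda" and "ebead" position by position:
  Position 0: 'd' vs 'e' => DIFFER
  Position 1: 'b' vs 'b' => same
  Position 2: 'e' vs 'e' => same
  Position 3: 'd' vs 'a' => DIFFER
  Position 4: 'a' vs 'd' => DIFFER
Positions that differ: 3

3


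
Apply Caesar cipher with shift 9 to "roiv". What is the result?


Caesar cipher: shift "roiv" by 9
  'r' (pos 17) + 9 = pos 0 = 'a'
  'o' (pos 14) + 9 = pos 23 = 'x'
  'i' (pos 8) + 9 = pos 17 = 'r'
  'v' (pos 21) + 9 = pos 4 = 'e'
Result: axre

axre


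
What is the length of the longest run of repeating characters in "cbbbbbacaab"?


Input: "cbbbbbacaab"
Scanning for longest run:
  Position 1 ('b'): new char, reset run to 1
  Position 2 ('b'): continues run of 'b', length=2
  Position 3 ('b'): continues run of 'b', length=3
  Position 4 ('b'): continues run of 'b', length=4
  Position 5 ('b'): continues run of 'b', length=5
  Position 6 ('a'): new char, reset run to 1
  Position 7 ('c'): new char, reset run to 1
  Position 8 ('a'): new char, reset run to 1
  Position 9 ('a'): continues run of 'a', length=2
  Position 10 ('b'): new char, reset run to 1
Longest run: 'b' with length 5

5


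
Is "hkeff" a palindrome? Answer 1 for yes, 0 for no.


Input: hkeff
Reversed: ffekh
  Compare pos 0 ('h') with pos 4 ('f'): MISMATCH
  Compare pos 1 ('k') with pos 3 ('f'): MISMATCH
Result: not a palindrome

0


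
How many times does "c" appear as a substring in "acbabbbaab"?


Searching for "c" in "acbabbbaab"
Scanning each position:
  Position 0: "a" => no
  Position 1: "c" => MATCH
  Position 2: "b" => no
  Position 3: "a" => no
  Position 4: "b" => no
  Position 5: "b" => no
  Position 6: "b" => no
  Position 7: "a" => no
  Position 8: "a" => no
  Position 9: "b" => no
Total occurrences: 1

1


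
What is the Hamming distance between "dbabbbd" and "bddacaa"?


Comparing "dbabbbd" and "bddacaa" position by position:
  Position 0: 'd' vs 'b' => differ
  Position 1: 'b' vs 'd' => differ
  Position 2: 'a' vs 'd' => differ
  Position 3: 'b' vs 'a' => differ
  Position 4: 'b' vs 'c' => differ
  Position 5: 'b' vs 'a' => differ
  Position 6: 'd' vs 'a' => differ
Total differences (Hamming distance): 7

7


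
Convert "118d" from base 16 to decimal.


Input: "118d" in base 16
Positional expansion:
  Digit '1' (value 1) x 16^3 = 4096
  Digit '1' (value 1) x 16^2 = 256
  Digit '8' (value 8) x 16^1 = 128
  Digit 'd' (value 13) x 16^0 = 13
Sum = 4493

4493


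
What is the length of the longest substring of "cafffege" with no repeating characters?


Input: "cafffege"
Sliding window (track last position of each char):
  Position 0 ('c'): window [0,0] length 1 -- new best
  Position 1 ('a'): window [0,1] length 2 -- new best
  Position 2 ('f'): window [0,2] length 3 -- new best
  Position 3 ('f'): repeat (last at 2), move window start to 3
  Position 3 ('f'): window [3,3] length 1
  Position 4 ('f'): repeat (last at 3), move window start to 4
  Position 4 ('f'): window [4,4] length 1
  Position 5 ('e'): window [4,5] length 2
  Position 6 ('g'): window [4,6] length 3
  Position 7 ('e'): repeat (last at 5), move window start to 6
  Position 7 ('e'): window [6,7] length 2
Longest substring with no repeats: "caf" with length 3

3


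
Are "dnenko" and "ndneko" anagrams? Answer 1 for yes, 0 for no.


Strings: "dnenko", "ndneko"
Sorted first:  deknno
Sorted second: deknno
Sorted forms match => anagrams

1


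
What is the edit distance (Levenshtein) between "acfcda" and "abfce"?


Computing edit distance: "acfcda" -> "abfce"
DP table:
           a    b    f    c    e
      0    1    2    3    4    5
  a   1    0    1    2    3    4
  c   2    1    1    2    2    3
  f   3    2    2    1    2    3
  c   4    3    3    2    1    2
  d   5    4    4    3    2    2
  a   6    5    5    4    3    3
Edit distance = dp[6][5] = 3

3


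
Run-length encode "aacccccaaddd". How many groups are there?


Input: aacccccaaddd
Scanning for consecutive runs:
  Group 1: 'a' x 2 (positions 0-1)
  Group 2: 'c' x 5 (positions 2-6)
  Group 3: 'a' x 2 (positions 7-8)
  Group 4: 'd' x 3 (positions 9-11)
Total groups: 4

4


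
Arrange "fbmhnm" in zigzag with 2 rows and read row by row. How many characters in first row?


Zigzag "fbmhnm" into 2 rows:
Placing characters:
  'f' => row 0
  'b' => row 1
  'm' => row 0
  'h' => row 1
  'n' => row 0
  'm' => row 1
Rows:
  Row 0: "fmn"
  Row 1: "bhm"
First row length: 3

3


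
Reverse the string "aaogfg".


Input: aaogfg
Reading characters right to left:
  Position 5: 'g'
  Position 4: 'f'
  Position 3: 'g'
  Position 2: 'o'
  Position 1: 'a'
  Position 0: 'a'
Reversed: gfgoaa

gfgoaa


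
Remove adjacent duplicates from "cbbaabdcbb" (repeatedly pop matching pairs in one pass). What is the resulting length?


Input: cbbaabdcbb
Stack-based adjacent duplicate removal:
  Read 'c': push. Stack: c
  Read 'b': push. Stack: cb
  Read 'b': matches stack top 'b' => pop. Stack: c
  Read 'a': push. Stack: ca
  Read 'a': matches stack top 'a' => pop. Stack: c
  Read 'b': push. Stack: cb
  Read 'd': push. Stack: cbd
  Read 'c': push. Stack: cbdc
  Read 'b': push. Stack: cbdcb
  Read 'b': matches stack top 'b' => pop. Stack: cbdc
Final stack: "cbdc" (length 4)

4


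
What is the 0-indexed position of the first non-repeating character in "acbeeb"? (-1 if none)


Input: acbeeb
Character frequencies:
  'a': 1
  'b': 2
  'c': 1
  'e': 2
Scanning left to right for freq == 1:
  Position 0 ('a'): unique! => answer = 0

0


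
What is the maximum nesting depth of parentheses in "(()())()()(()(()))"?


Input: "(()())()()(()(()))"
Tracking depth:
  Position 0 '(': depth becomes 1
  Position 1 '(': depth becomes 2
  Position 2 ')': depth becomes 1
  Position 3 '(': depth becomes 2
  Position 4 ')': depth becomes 1
  Position 5 ')': depth becomes 0
  Position 6 '(': depth becomes 1
  Position 7 ')': depth becomes 0
  Position 8 '(': depth becomes 1
  Position 9 ')': depth becomes 0
  Position 10 '(': depth becomes 1
  Position 11 '(': depth becomes 2
  Position 12 ')': depth becomes 1
  Position 13 '(': depth becomes 2
  Position 14 '(': depth becomes 3
  Position 15 ')': depth becomes 2
  Position 16 ')': depth becomes 1
  Position 17 ')': depth becomes 0
Maximum depth reached: 3

3


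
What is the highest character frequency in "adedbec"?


Input: adedbec
Character counts:
  'a': 1
  'b': 1
  'c': 1
  'd': 2
  'e': 2
Maximum frequency: 2

2


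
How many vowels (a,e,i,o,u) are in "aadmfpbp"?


Input: aadmfpbp
Checking each character:
  'a' at position 0: vowel (running total: 1)
  'a' at position 1: vowel (running total: 2)
  'd' at position 2: consonant
  'm' at position 3: consonant
  'f' at position 4: consonant
  'p' at position 5: consonant
  'b' at position 6: consonant
  'p' at position 7: consonant
Total vowels: 2

2


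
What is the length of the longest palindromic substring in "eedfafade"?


Input: "eedfafade"
Checking substrings for palindromes:
  [3:6] "faf" (len 3) => palindrome
  [4:7] "afa" (len 3) => palindrome
  [0:2] "ee" (len 2) => palindrome
Longest palindromic substring: "faf" with length 3

3


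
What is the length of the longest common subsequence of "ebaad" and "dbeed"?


LCS of "ebaad" and "dbeed"
DP table:
           d    b    e    e    d
      0    0    0    0    0    0
  e   0    0    0    1    1    1
  b   0    0    1    1    1    1
  a   0    0    1    1    1    1
  a   0    0    1    1    1    1
  d   0    1    1    1    1    2
LCS length = dp[5][5] = 2

2


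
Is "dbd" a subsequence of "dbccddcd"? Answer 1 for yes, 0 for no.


Check if "dbd" is a subsequence of "dbccddcd"
Greedy scan:
  Position 0 ('d'): matches sub[0] = 'd'
  Position 1 ('b'): matches sub[1] = 'b'
  Position 2 ('c'): no match needed
  Position 3 ('c'): no match needed
  Position 4 ('d'): matches sub[2] = 'd'
  Position 5 ('d'): no match needed
  Position 6 ('c'): no match needed
  Position 7 ('d'): no match needed
All 3 characters matched => is a subsequence

1


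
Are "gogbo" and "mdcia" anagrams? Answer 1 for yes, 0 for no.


Strings: "gogbo", "mdcia"
Sorted first:  bggoo
Sorted second: acdim
Differ at position 0: 'b' vs 'a' => not anagrams

0


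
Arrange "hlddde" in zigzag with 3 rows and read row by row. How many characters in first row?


Zigzag "hlddde" into 3 rows:
Placing characters:
  'h' => row 0
  'l' => row 1
  'd' => row 2
  'd' => row 1
  'd' => row 0
  'e' => row 1
Rows:
  Row 0: "hd"
  Row 1: "lde"
  Row 2: "d"
First row length: 2

2


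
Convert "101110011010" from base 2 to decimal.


Input: "101110011010" in base 2
Positional expansion:
  Digit '1' (value 1) x 2^11 = 2048
  Digit '0' (value 0) x 2^10 = 0
  Digit '1' (value 1) x 2^9 = 512
  Digit '1' (value 1) x 2^8 = 256
  Digit '1' (value 1) x 2^7 = 128
  Digit '0' (value 0) x 2^6 = 0
  Digit '0' (value 0) x 2^5 = 0
  Digit '1' (value 1) x 2^4 = 16
  Digit '1' (value 1) x 2^3 = 8
  Digit '0' (value 0) x 2^2 = 0
  Digit '1' (value 1) x 2^1 = 2
  Digit '0' (value 0) x 2^0 = 0
Sum = 2970

2970


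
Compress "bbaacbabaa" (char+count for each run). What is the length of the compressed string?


Input: bbaacbabaa
Runs:
  'b' x 2 => "b2"
  'a' x 2 => "a2"
  'c' x 1 => "c1"
  'b' x 1 => "b1"
  'a' x 1 => "a1"
  'b' x 1 => "b1"
  'a' x 2 => "a2"
Compressed: "b2a2c1b1a1b1a2"
Compressed length: 14

14


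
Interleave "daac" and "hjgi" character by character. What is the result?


Interleaving "daac" and "hjgi":
  Position 0: 'd' from first, 'h' from second => "dh"
  Position 1: 'a' from first, 'j' from second => "aj"
  Position 2: 'a' from first, 'g' from second => "ag"
  Position 3: 'c' from first, 'i' from second => "ci"
Result: dhajagci

dhajagci


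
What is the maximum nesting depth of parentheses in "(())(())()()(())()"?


Input: "(())(())()()(())()"
Tracking depth:
  Position 0 '(': depth becomes 1
  Position 1 '(': depth becomes 2
  Position 2 ')': depth becomes 1
  Position 3 ')': depth becomes 0
  Position 4 '(': depth becomes 1
  Position 5 '(': depth becomes 2
  Position 6 ')': depth becomes 1
  Position 7 ')': depth becomes 0
  Position 8 '(': depth becomes 1
  Position 9 ')': depth becomes 0
  Position 10 '(': depth becomes 1
  Position 11 ')': depth becomes 0
  Position 12 '(': depth becomes 1
  Position 13 '(': depth becomes 2
  Position 14 ')': depth becomes 1
  Position 15 ')': depth becomes 0
  Position 16 '(': depth becomes 1
  Position 17 ')': depth becomes 0
Maximum depth reached: 2

2


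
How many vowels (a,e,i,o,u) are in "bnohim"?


Input: bnohim
Checking each character:
  'b' at position 0: consonant
  'n' at position 1: consonant
  'o' at position 2: vowel (running total: 1)
  'h' at position 3: consonant
  'i' at position 4: vowel (running total: 2)
  'm' at position 5: consonant
Total vowels: 2

2


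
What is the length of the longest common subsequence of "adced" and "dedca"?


LCS of "adced" and "dedca"
DP table:
           d    e    d    c    a
      0    0    0    0    0    0
  a   0    0    0    0    0    1
  d   0    1    1    1    1    1
  c   0    1    1    1    2    2
  e   0    1    2    2    2    2
  d   0    1    2    3    3    3
LCS length = dp[5][5] = 3

3


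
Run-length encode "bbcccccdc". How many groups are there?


Input: bbcccccdc
Scanning for consecutive runs:
  Group 1: 'b' x 2 (positions 0-1)
  Group 2: 'c' x 5 (positions 2-6)
  Group 3: 'd' x 1 (positions 7-7)
  Group 4: 'c' x 1 (positions 8-8)
Total groups: 4

4


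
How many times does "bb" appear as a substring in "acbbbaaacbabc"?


Searching for "bb" in "acbbbaaacbabc"
Scanning each position:
  Position 0: "ac" => no
  Position 1: "cb" => no
  Position 2: "bb" => MATCH
  Position 3: "bb" => MATCH
  Position 4: "ba" => no
  Position 5: "aa" => no
  Position 6: "aa" => no
  Position 7: "ac" => no
  Position 8: "cb" => no
  Position 9: "ba" => no
  Position 10: "ab" => no
  Position 11: "bc" => no
Total occurrences: 2

2


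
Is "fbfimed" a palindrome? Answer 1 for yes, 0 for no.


Input: fbfimed
Reversed: demifbf
  Compare pos 0 ('f') with pos 6 ('d'): MISMATCH
  Compare pos 1 ('b') with pos 5 ('e'): MISMATCH
  Compare pos 2 ('f') with pos 4 ('m'): MISMATCH
Result: not a palindrome

0


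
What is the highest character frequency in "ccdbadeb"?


Input: ccdbadeb
Character counts:
  'a': 1
  'b': 2
  'c': 2
  'd': 2
  'e': 1
Maximum frequency: 2

2


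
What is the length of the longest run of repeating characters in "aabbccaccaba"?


Input: "aabbccaccaba"
Scanning for longest run:
  Position 1 ('a'): continues run of 'a', length=2
  Position 2 ('b'): new char, reset run to 1
  Position 3 ('b'): continues run of 'b', length=2
  Position 4 ('c'): new char, reset run to 1
  Position 5 ('c'): continues run of 'c', length=2
  Position 6 ('a'): new char, reset run to 1
  Position 7 ('c'): new char, reset run to 1
  Position 8 ('c'): continues run of 'c', length=2
  Position 9 ('a'): new char, reset run to 1
  Position 10 ('b'): new char, reset run to 1
  Position 11 ('a'): new char, reset run to 1
Longest run: 'a' with length 2

2


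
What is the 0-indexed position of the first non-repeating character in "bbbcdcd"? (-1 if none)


Input: bbbcdcd
Character frequencies:
  'b': 3
  'c': 2
  'd': 2
Scanning left to right for freq == 1:
  Position 0 ('b'): freq=3, skip
  Position 1 ('b'): freq=3, skip
  Position 2 ('b'): freq=3, skip
  Position 3 ('c'): freq=2, skip
  Position 4 ('d'): freq=2, skip
  Position 5 ('c'): freq=2, skip
  Position 6 ('d'): freq=2, skip
  No unique character found => answer = -1

-1


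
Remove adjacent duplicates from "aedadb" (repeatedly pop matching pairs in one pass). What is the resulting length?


Input: aedadb
Stack-based adjacent duplicate removal:
  Read 'a': push. Stack: a
  Read 'e': push. Stack: ae
  Read 'd': push. Stack: aed
  Read 'a': push. Stack: aeda
  Read 'd': push. Stack: aedad
  Read 'b': push. Stack: aedadb
Final stack: "aedadb" (length 6)

6


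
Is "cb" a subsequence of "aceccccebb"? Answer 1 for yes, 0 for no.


Check if "cb" is a subsequence of "aceccccebb"
Greedy scan:
  Position 0 ('a'): no match needed
  Position 1 ('c'): matches sub[0] = 'c'
  Position 2 ('e'): no match needed
  Position 3 ('c'): no match needed
  Position 4 ('c'): no match needed
  Position 5 ('c'): no match needed
  Position 6 ('c'): no match needed
  Position 7 ('e'): no match needed
  Position 8 ('b'): matches sub[1] = 'b'
  Position 9 ('b'): no match needed
All 2 characters matched => is a subsequence

1


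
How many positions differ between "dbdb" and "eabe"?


Comparing "dbdb" and "eabe" position by position:
  Position 0: 'd' vs 'e' => DIFFER
  Position 1: 'b' vs 'a' => DIFFER
  Position 2: 'd' vs 'b' => DIFFER
  Position 3: 'b' vs 'e' => DIFFER
Positions that differ: 4

4


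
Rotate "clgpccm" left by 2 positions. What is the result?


Input: "clgpccm", rotate left by 2
First 2 characters: "cl"
Remaining characters: "gpccm"
Concatenate remaining + first: "gpccm" + "cl" = "gpccmcl"

gpccmcl


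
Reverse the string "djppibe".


Input: djppibe
Reading characters right to left:
  Position 6: 'e'
  Position 5: 'b'
  Position 4: 'i'
  Position 3: 'p'
  Position 2: 'p'
  Position 1: 'j'
  Position 0: 'd'
Reversed: ebippjd

ebippjd


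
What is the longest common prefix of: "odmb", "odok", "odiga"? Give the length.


Words: odmb, odok, odiga
  Position 0: all 'o' => match
  Position 1: all 'd' => match
  Position 2: ('m', 'o', 'i') => mismatch, stop
LCP = "od" (length 2)

2


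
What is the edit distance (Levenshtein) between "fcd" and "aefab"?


Computing edit distance: "fcd" -> "aefab"
DP table:
           a    e    f    a    b
      0    1    2    3    4    5
  f   1    1    2    2    3    4
  c   2    2    2    3    3    4
  d   3    3    3    3    4    4
Edit distance = dp[3][5] = 4

4


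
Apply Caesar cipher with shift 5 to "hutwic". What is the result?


Caesar cipher: shift "hutwic" by 5
  'h' (pos 7) + 5 = pos 12 = 'm'
  'u' (pos 20) + 5 = pos 25 = 'z'
  't' (pos 19) + 5 = pos 24 = 'y'
  'w' (pos 22) + 5 = pos 1 = 'b'
  'i' (pos 8) + 5 = pos 13 = 'n'
  'c' (pos 2) + 5 = pos 7 = 'h'
Result: mzybnh

mzybnh


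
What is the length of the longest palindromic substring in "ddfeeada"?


Input: "ddfeeada"
Checking substrings for palindromes:
  [5:8] "ada" (len 3) => palindrome
  [0:2] "dd" (len 2) => palindrome
  [3:5] "ee" (len 2) => palindrome
Longest palindromic substring: "ada" with length 3

3


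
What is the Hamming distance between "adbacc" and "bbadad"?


Comparing "adbacc" and "bbadad" position by position:
  Position 0: 'a' vs 'b' => differ
  Position 1: 'd' vs 'b' => differ
  Position 2: 'b' vs 'a' => differ
  Position 3: 'a' vs 'd' => differ
  Position 4: 'c' vs 'a' => differ
  Position 5: 'c' vs 'd' => differ
Total differences (Hamming distance): 6

6


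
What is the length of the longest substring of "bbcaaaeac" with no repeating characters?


Input: "bbcaaaeac"
Sliding window (track last position of each char):
  Position 0 ('b'): window [0,0] length 1 -- new best
  Position 1 ('b'): repeat (last at 0), move window start to 1
  Position 1 ('b'): window [1,1] length 1
  Position 2 ('c'): window [1,2] length 2 -- new best
  Position 3 ('a'): window [1,3] length 3 -- new best
  Position 4 ('a'): repeat (last at 3), move window start to 4
  Position 4 ('a'): window [4,4] length 1
  Position 5 ('a'): repeat (last at 4), move window start to 5
  Position 5 ('a'): window [5,5] length 1
  Position 6 ('e'): window [5,6] length 2
  Position 7 ('a'): repeat (last at 5), move window start to 6
  Position 7 ('a'): window [6,7] length 2
  Position 8 ('c'): window [6,8] length 3
Longest substring with no repeats: "bca" with length 3

3


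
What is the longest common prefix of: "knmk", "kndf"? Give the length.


Words: knmk, kndf
  Position 0: all 'k' => match
  Position 1: all 'n' => match
  Position 2: ('m', 'd') => mismatch, stop
LCP = "kn" (length 2)

2


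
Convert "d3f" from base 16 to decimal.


Input: "d3f" in base 16
Positional expansion:
  Digit 'd' (value 13) x 16^2 = 3328
  Digit '3' (value 3) x 16^1 = 48
  Digit 'f' (value 15) x 16^0 = 15
Sum = 3391

3391


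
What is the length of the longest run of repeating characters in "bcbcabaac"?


Input: "bcbcabaac"
Scanning for longest run:
  Position 1 ('c'): new char, reset run to 1
  Position 2 ('b'): new char, reset run to 1
  Position 3 ('c'): new char, reset run to 1
  Position 4 ('a'): new char, reset run to 1
  Position 5 ('b'): new char, reset run to 1
  Position 6 ('a'): new char, reset run to 1
  Position 7 ('a'): continues run of 'a', length=2
  Position 8 ('c'): new char, reset run to 1
Longest run: 'a' with length 2

2


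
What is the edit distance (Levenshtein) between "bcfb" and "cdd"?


Computing edit distance: "bcfb" -> "cdd"
DP table:
           c    d    d
      0    1    2    3
  b   1    1    2    3
  c   2    1    2    3
  f   3    2    2    3
  b   4    3    3    3
Edit distance = dp[4][3] = 3

3


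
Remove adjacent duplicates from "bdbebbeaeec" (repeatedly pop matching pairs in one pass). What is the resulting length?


Input: bdbebbeaeec
Stack-based adjacent duplicate removal:
  Read 'b': push. Stack: b
  Read 'd': push. Stack: bd
  Read 'b': push. Stack: bdb
  Read 'e': push. Stack: bdbe
  Read 'b': push. Stack: bdbeb
  Read 'b': matches stack top 'b' => pop. Stack: bdbe
  Read 'e': matches stack top 'e' => pop. Stack: bdb
  Read 'a': push. Stack: bdba
  Read 'e': push. Stack: bdbae
  Read 'e': matches stack top 'e' => pop. Stack: bdba
  Read 'c': push. Stack: bdbac
Final stack: "bdbac" (length 5)

5
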